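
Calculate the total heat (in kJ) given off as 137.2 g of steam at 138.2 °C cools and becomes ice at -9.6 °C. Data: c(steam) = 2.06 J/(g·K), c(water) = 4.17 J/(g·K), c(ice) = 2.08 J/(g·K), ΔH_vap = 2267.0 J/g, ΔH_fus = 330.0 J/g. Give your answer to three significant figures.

q = 427 kJ

q1 (cool steam 138.2→100 °C): 137.2 × 2.06 × 38.2 = 10797 J
q2 (condense at 100 °C): 137.2 × 2267.0 = 311032 J
q3 (cool water 100→0 °C): 137.2 × 4.17 × 100.0 = 57212 J
q4 (freeze at 0 °C): 137.2 × 330.0 = 45276 J
q5 (cool ice 0→-9.6 °C): 137.2 × 2.08 × 9.6 = 2740 J
Total: 10797 + 311032 + 57212 + 45276 + 2740 = 427057 J = 427 kJ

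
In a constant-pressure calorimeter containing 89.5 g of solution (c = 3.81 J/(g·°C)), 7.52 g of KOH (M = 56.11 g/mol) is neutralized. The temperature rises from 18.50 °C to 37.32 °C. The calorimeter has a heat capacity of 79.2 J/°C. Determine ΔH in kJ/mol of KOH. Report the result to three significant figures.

ΔH = -59.0 kJ/mol

|ΔT| = |37.32 − 18.50| = 18.82 °C
|q_surr| = (89.5 × 3.81 + 79.2) × 18.82 = 420.195 × 18.82 = 7908 J
n(KOH) = 7.52 / 56.11 = 0.1340 mol
Temperature rose, so q_rxn = −|q_surr| = -7.908 kJ
ΔH = q_rxn / n = -59.01 kJ/mol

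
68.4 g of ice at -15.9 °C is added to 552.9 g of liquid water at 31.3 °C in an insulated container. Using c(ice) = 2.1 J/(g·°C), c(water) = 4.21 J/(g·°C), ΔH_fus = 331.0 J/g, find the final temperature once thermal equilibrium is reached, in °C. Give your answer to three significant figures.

Heat to bring ice to 0 °C and melt it: q₁ = 68.4×2.1×15.9 + 68.4×331.0 = 24924 J
Heat the water can supply cooling to 0 °C: 552.9×4.21×31.3 = 72857.3 J > q₁, so all ice melts.
Energy balance: 552.9×4.21×(31.3 − T) = 24924 + 68.4×4.21×(T − 0)
2327.709(31.3 − T) = 24924 + 287.964 T
72857.3 − 24924 = 2615.673 T
T = 47933.3 / 2615.673 = 18.33 °C

T_f = 18.3 °C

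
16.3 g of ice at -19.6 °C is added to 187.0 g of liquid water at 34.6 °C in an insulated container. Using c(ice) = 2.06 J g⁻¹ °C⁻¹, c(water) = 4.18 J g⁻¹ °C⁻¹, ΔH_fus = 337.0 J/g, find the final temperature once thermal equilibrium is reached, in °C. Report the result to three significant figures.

T_f = 24.6 °C

Heat to bring ice to 0 °C and melt it: q₁ = 16.3×2.06×19.6 + 16.3×337.0 = 6151.2 J
Heat the water can supply cooling to 0 °C: 187.0×4.18×34.6 = 27045.4 J > q₁, so all ice melts.
Energy balance: 187.0×4.18×(34.6 − T) = 6151.2 + 16.3×4.18×(T − 0)
781.66(34.6 − T) = 6151.2 + 68.134 T
27045.4 − 6151.2 = 849.794 T
T = 20894.2 / 849.794 = 24.59 °C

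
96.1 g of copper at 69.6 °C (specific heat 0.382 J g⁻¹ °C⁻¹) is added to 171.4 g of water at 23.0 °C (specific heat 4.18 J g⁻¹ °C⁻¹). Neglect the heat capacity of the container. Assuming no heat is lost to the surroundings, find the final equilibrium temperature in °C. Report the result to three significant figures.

T_f = 25.3 °C

Heat lost by copper = heat gained by water.
(96.1)(0.382)(69.6 − T) = (171.4)(4.18)(T − 23.0)
36.7102 (69.6 − T) = 716.452 (T − 23.0)
2555.0 − 36.7102 T = 716.452 T − 16478
19033.0 = 753.1622 T
T = 25.27 °C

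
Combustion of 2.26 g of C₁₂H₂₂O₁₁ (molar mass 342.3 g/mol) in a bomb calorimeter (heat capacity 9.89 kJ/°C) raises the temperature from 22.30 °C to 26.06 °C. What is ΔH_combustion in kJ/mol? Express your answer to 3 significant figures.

ΔH = -5630 kJ/mol

ΔT = 26.06 − 22.30 = 3.76 °C
q_cal = C_cal × ΔT = 9.89 × 3.76 = 37.1864 kJ
n = 2.26 / 342.3 = 0.006602 mol
q_rxn = −q_cal = -37.1864 kJ
ΔH = -37.1864 / 0.006602 = -5633 kJ/mol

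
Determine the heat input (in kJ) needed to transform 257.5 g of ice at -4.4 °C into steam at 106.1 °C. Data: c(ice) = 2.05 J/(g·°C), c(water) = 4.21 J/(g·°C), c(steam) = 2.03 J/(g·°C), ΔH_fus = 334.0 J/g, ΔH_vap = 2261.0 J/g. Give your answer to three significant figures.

q = 782 kJ

q1 (heat ice -4.4→0.0 °C): 257.5 × 2.05 × 4.4 = 2323 J
q2 (melt at 0 °C): 257.5 × 334.0 = 86005 J
q3 (heat water 0.0→100.0 °C): 257.5 × 4.21 × 100.0 = 108408 J
q4 (vaporize at 100 °C): 257.5 × 2261.0 = 582208 J
q5 (heat steam 100.0→106.1 °C): 257.5 × 2.03 × 6.1 = 3189 J
Total: 2323 + 86005 + 108408 + 582208 + 3189 = 782133 J = 782 kJ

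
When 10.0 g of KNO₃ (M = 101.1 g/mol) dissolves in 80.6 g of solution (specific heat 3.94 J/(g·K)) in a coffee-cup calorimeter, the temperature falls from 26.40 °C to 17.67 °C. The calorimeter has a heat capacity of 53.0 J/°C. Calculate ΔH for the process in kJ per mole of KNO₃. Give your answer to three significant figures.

ΔH = 32.7 kJ/mol

|ΔT| = |17.67 − 26.40| = 8.73 °C
|q_surr| = (80.6 × 3.94 + 53.0) × 8.73 = 370.564 × 8.73 = 3235 J
n(KNO₃) = 10.0 / 101.1 = 0.09891 mol
Temperature fell, so q_rxn = +|q_surr| = 3.235 kJ
ΔH = q_rxn / n = 32.71 kJ/mol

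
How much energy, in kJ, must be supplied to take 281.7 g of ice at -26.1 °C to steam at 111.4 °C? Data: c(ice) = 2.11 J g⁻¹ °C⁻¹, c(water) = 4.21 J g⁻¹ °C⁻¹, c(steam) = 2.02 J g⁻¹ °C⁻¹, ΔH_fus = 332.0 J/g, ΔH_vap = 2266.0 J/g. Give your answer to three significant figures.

q1 (heat ice -26.1→0.0 °C): 281.7 × 2.11 × 26.1 = 15514 J
q2 (melt at 0 °C): 281.7 × 332.0 = 93524 J
q3 (heat water 0.0→100.0 °C): 281.7 × 4.21 × 100.0 = 118596 J
q4 (vaporize at 100 °C): 281.7 × 2266.0 = 638332 J
q5 (heat steam 100.0→111.4 °C): 281.7 × 2.02 × 11.4 = 6487 J
Total: 15514 + 93524 + 118596 + 638332 + 6487 = 872453 J = 872 kJ

q = 872 kJ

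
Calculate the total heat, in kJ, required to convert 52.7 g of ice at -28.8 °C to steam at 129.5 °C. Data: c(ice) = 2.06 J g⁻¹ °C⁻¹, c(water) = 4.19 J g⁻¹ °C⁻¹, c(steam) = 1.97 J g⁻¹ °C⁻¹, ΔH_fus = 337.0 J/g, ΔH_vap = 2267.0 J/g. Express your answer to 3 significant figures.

q = 166 kJ

q1 (heat ice -28.8→0.0 °C): 52.7 × 2.06 × 28.8 = 3127 J
q2 (melt at 0 °C): 52.7 × 337.0 = 17760 J
q3 (heat water 0.0→100.0 °C): 52.7 × 4.19 × 100.0 = 22081 J
q4 (vaporize at 100 °C): 52.7 × 2267.0 = 119471 J
q5 (heat steam 100.0→129.5 °C): 52.7 × 1.97 × 29.5 = 3063 J
Total: 3127 + 17760 + 22081 + 119471 + 3063 = 165502 J = 166 kJ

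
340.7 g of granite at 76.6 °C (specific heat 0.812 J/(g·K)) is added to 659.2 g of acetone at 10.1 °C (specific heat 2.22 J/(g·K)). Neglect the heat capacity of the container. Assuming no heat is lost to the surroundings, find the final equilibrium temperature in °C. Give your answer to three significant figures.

T_f = 20.7 °C

Heat lost by granite = heat gained by acetone.
(340.7)(0.812)(76.6 − T) = (659.2)(2.22)(T − 10.1)
276.6484 (76.6 − T) = 1463.424 (T − 10.1)
21191 − 276.6484 T = 1463.424 T − 14781
35972 = 1740.0724 T
T = 20.67 °C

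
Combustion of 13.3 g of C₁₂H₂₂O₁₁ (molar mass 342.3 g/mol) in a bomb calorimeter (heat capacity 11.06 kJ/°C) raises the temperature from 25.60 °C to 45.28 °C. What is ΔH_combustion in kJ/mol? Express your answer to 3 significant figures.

ΔT = 45.28 − 25.60 = 19.68 °C
q_cal = C_cal × ΔT = 11.06 × 19.68 = 217.6608 kJ
n = 13.3 / 342.3 = 0.03885 mol
q_rxn = −q_cal = -217.6608 kJ
ΔH = -217.6608 / 0.03885 = -5603 kJ/mol

ΔH = -5600 kJ/mol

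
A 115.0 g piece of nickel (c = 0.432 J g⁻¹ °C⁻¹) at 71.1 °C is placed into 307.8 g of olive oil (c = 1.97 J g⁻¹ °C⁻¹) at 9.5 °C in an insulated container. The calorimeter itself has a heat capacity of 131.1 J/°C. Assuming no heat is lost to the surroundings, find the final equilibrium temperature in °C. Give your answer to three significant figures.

Heat lost by nickel = heat gained by olive oil + calorimeter.
(115.0)(0.432)(71.1 − T) = [(307.8)(1.97) + 131.1](T − 9.5)
49.68 (71.1 − T) = 737.466 (T − 9.5)
3532.2 − 49.68 T = 737.466 T − 7005.9
10538.1 = 787.146 T
T = 13.39 °C

T_f = 13.4 °C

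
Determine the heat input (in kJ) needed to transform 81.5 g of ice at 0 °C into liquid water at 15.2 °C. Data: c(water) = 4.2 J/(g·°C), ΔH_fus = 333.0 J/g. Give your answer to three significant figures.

q = 32.3 kJ

q1 (melt at 0 °C): 81.5 × 333.0 = 27140 J
q2 (heat water 0.0→15.2 °C): 81.5 × 4.2 × 15.2 = 5203 J
Total: 27140 + 5203 = 32343 J = 32.3 kJ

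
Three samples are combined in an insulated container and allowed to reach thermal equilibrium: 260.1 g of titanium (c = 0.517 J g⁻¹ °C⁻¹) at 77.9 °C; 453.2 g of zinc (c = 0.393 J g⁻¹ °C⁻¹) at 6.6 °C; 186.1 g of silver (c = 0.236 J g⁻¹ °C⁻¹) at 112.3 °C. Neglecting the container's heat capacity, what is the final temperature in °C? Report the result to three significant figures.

T_f = 46.5 °C

Σ mᵢcᵢ(T − Tᵢ) = 0  ⇒  T = Σ mᵢcᵢTᵢ / Σ mᵢcᵢ
Σ mᵢcᵢ = 260.1×0.517 + 453.2×0.393 + 186.1×0.236 = 356.4989
Σ mᵢcᵢTᵢ = 134.4717×77.9 + 178.1076×6.6 + 43.9196×112.3 = 16583
T = 16583 / 356.4989 = 46.52 °C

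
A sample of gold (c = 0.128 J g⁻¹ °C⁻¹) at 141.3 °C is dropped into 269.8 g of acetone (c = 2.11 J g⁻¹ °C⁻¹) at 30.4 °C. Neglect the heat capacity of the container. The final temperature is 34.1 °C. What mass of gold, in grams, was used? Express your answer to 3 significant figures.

m = 154 g

q_gained = (269.8 × 2.11) × (34.1 − 30.4) = 2106.3 J
q_lost = m × 0.128 × (141.3 − 34.1) = 13.7216 m
m = 2106.3 / 13.7216 = 154 g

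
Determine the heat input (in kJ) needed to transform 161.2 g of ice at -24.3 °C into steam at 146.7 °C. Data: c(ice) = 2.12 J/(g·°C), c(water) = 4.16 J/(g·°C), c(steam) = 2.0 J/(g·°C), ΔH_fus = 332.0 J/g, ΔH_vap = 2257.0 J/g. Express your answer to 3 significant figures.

q = 508 kJ

q1 (heat ice -24.3→0.0 °C): 161.2 × 2.12 × 24.3 = 8304 J
q2 (melt at 0 °C): 161.2 × 332.0 = 53518 J
q3 (heat water 0.0→100.0 °C): 161.2 × 4.16 × 100.0 = 67059 J
q4 (vaporize at 100 °C): 161.2 × 2257.0 = 363828 J
q5 (heat steam 100.0→146.7 °C): 161.2 × 2.0 × 46.7 = 15056 J
Total: 8304 + 53518 + 67059 + 363828 + 15056 = 507765 J = 508 kJ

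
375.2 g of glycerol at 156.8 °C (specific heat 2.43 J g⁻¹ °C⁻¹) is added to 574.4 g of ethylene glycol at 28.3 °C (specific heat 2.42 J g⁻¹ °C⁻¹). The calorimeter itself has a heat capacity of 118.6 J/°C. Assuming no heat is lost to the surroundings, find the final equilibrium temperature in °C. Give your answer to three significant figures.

T_f = 76.7 °C

Heat lost by glycerol = heat gained by ethylene glycol + calorimeter.
(375.2)(2.43)(156.8 − T) = [(574.4)(2.42) + 118.6](T − 28.3)
911.736 (156.8 − T) = 1508.648 (T − 28.3)
142960 − 911.736 T = 1508.648 T − 42695
185655 = 2420.384 T
T = 76.70 °C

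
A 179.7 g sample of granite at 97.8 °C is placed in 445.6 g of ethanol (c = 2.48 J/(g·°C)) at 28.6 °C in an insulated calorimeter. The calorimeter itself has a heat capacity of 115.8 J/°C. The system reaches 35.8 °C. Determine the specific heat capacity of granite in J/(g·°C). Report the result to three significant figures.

c = 0.789 J/(g·°C)

q_gained = (445.6 × 2.48 + 115.8) × (35.8 − 28.6) = 8790 J
q_lost = 179.7 × c × (97.8 − 35.8) = 11141.4 c
Set equal: c = 8790 / 11141.4 = 0.789 J/(g·°C)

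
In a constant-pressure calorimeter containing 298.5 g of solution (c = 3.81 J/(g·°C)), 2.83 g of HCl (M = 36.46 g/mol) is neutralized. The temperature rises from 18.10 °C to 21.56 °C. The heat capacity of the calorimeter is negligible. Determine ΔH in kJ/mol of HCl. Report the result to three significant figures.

|ΔT| = |21.56 − 18.10| = 3.46 °C
|q_surr| = (298.5 × 3.81) × 3.46 = 1137.285 × 3.46 = 3935 J
n(HCl) = 2.83 / 36.46 = 0.07762 mol
Temperature rose, so q_rxn = −|q_surr| = -3.935 kJ
ΔH = q_rxn / n = -50.70 kJ/mol

ΔH = -50.7 kJ/mol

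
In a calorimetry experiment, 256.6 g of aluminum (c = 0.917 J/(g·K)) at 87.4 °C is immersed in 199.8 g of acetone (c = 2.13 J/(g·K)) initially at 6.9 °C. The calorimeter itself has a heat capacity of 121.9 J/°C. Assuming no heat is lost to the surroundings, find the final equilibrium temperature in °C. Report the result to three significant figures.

Heat lost by aluminum = heat gained by acetone + calorimeter.
(256.6)(0.917)(87.4 − T) = [(199.8)(2.13) + 121.9](T − 6.9)
235.3022 (87.4 − T) = 547.474 (T − 6.9)
20565 − 235.3022 T = 547.474 T − 3777.6
24342.6 = 782.7762 T
T = 31.10 °C

T_f = 31.1 °C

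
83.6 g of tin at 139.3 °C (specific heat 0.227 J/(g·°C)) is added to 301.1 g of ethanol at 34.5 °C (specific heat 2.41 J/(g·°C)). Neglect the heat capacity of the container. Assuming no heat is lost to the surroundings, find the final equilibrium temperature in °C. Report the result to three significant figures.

Heat lost by tin = heat gained by ethanol.
(83.6)(0.227)(139.3 − T) = (301.1)(2.41)(T − 34.5)
18.9772 (139.3 − T) = 725.651 (T − 34.5)
2643.5 − 18.9772 T = 725.651 T − 25035
27678.5 = 744.6282 T
T = 37.17 °C

T_f = 37.2 °C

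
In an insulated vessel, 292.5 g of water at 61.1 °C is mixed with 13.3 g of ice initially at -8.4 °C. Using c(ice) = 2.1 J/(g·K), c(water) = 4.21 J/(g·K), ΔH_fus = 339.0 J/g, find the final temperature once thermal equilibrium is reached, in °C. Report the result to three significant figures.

T_f = 54.8 °C

Heat to bring ice to 0 °C and melt it: q₁ = 13.3×2.1×8.4 + 13.3×339.0 = 4743.3 J
Heat the water can supply cooling to 0 °C: 292.5×4.21×61.1 = 75240.1 J > q₁, so all ice melts.
Energy balance: 292.5×4.21×(61.1 − T) = 4743.3 + 13.3×4.21×(T − 0)
1231.425(61.1 − T) = 4743.3 + 55.993 T
75240.1 − 4743.3 = 1287.418 T
T = 70496.8 / 1287.418 = 54.76 °C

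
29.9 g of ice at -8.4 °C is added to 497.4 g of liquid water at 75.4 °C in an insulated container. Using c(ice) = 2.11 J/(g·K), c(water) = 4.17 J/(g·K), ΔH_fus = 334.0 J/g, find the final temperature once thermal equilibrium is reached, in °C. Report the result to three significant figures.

T_f = 66.3 °C

Heat to bring ice to 0 °C and melt it: q₁ = 29.9×2.11×8.4 + 29.9×334.0 = 10517 J
Heat the water can supply cooling to 0 °C: 497.4×4.17×75.4 = 156392 J > q₁, so all ice melts.
Energy balance: 497.4×4.17×(75.4 − T) = 10517 + 29.9×4.17×(T − 0)
2074.158(75.4 − T) = 10517 + 124.683 T
156392 − 10517 = 2198.841 T
T = 145875 / 2198.841 = 66.34 °C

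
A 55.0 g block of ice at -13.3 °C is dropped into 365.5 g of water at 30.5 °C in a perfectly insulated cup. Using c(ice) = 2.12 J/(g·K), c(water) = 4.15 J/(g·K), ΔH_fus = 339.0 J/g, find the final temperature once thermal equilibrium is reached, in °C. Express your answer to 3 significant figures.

Heat to bring ice to 0 °C and melt it: q₁ = 55.0×2.12×13.3 + 55.0×339.0 = 20196 J
Heat the water can supply cooling to 0 °C: 365.5×4.15×30.5 = 46263.2 J > q₁, so all ice melts.
Energy balance: 365.5×4.15×(30.5 − T) = 20196 + 55.0×4.15×(T − 0)
1516.825(30.5 − T) = 20196 + 228.25 T
46263.2 − 20196 = 1745.075 T
T = 26067.2 / 1745.075 = 14.94 °C

T_f = 14.9 °C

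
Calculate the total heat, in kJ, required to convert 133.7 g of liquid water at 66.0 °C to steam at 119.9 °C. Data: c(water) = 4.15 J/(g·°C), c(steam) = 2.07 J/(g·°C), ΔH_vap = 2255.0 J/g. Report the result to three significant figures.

q1 (heat water 66.0→100.0 °C): 133.7 × 4.15 × 34.0 = 18865 J
q2 (vaporize at 100 °C): 133.7 × 2255.0 = 301494 J
q3 (heat steam 100.0→119.9 °C): 133.7 × 2.07 × 19.9 = 5508 J
Total: 18865 + 301494 + 5508 = 325867 J = 326 kJ

q = 326 kJ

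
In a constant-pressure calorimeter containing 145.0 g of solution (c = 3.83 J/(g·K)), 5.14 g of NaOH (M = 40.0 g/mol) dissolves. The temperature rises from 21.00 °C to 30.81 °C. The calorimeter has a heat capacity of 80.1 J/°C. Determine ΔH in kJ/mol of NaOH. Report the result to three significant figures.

ΔH = -48.5 kJ/mol

|ΔT| = |30.81 − 21.00| = 9.81 °C
|q_surr| = (145.0 × 3.83 + 80.1) × 9.81 = 635.45 × 9.81 = 6234 J
n(NaOH) = 5.14 / 40.0 = 0.1285 mol
Temperature rose, so q_rxn = −|q_surr| = -6.234 kJ
ΔH = q_rxn / n = -48.51 kJ/mol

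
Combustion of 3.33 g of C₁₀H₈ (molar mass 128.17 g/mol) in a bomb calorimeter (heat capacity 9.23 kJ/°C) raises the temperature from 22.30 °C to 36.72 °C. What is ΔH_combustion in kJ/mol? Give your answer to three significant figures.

ΔH = -5120 kJ/mol

ΔT = 36.72 − 22.30 = 14.42 °C
q_cal = C_cal × ΔT = 9.23 × 14.42 = 133.0966 kJ
n = 3.33 / 128.17 = 0.02598 mol
q_rxn = −q_cal = -133.0966 kJ
ΔH = -133.0966 / 0.02598 = -5123 kJ/mol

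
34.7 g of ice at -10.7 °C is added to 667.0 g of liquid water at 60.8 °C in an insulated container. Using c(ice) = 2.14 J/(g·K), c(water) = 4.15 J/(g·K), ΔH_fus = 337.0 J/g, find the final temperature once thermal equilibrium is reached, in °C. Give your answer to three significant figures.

T_f = 53.5 °C

Heat to bring ice to 0 °C and melt it: q₁ = 34.7×2.14×10.7 + 34.7×337.0 = 12488 J
Heat the water can supply cooling to 0 °C: 667.0×4.15×60.8 = 168297 J > q₁, so all ice melts.
Energy balance: 667.0×4.15×(60.8 − T) = 12488 + 34.7×4.15×(T − 0)
2768.05(60.8 − T) = 12488 + 144.005 T
168297 − 12488 = 2912.055 T
T = 155809 / 2912.055 = 53.50 °C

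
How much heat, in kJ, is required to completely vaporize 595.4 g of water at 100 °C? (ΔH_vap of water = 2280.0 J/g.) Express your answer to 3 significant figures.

q = 1360 kJ

q = m × ΔH_vap = 595.4 × 2280.0 = 1358000 J = 1360 kJ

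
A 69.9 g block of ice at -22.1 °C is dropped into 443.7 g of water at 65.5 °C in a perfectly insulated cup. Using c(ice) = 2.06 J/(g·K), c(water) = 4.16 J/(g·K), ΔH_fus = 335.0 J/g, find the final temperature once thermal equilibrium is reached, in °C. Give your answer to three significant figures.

T_f = 44.1 °C

Heat to bring ice to 0 °C and melt it: q₁ = 69.9×2.06×22.1 + 69.9×335.0 = 26599 J
Heat the water can supply cooling to 0 °C: 443.7×4.16×65.5 = 120899 J > q₁, so all ice melts.
Energy balance: 443.7×4.16×(65.5 − T) = 26599 + 69.9×4.16×(T − 0)
1845.792(65.5 − T) = 26599 + 290.784 T
120899 − 26599 = 2136.576 T
T = 94300 / 2136.576 = 44.14 °C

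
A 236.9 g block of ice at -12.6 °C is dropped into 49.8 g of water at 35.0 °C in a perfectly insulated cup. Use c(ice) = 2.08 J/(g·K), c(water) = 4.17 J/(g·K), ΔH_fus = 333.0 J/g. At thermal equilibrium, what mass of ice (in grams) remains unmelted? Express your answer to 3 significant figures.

m_ice remaining = 234 g

Heat to warm all ice to 0 °C: 236.9×2.08×12.6 = 6208.7 J
Heat released by water cooling to 0 °C: 49.8×4.17×35.0 = 7268.3 J
7268.3 J < 6208.7 + 236.9×333.0 = 85096.4 J, so not all ice melts; final T = 0 °C.
Heat left for melting: 7268.3 − 6208.7 = 1059.6 J
Mass melted = 1059.6 / 333.0 = 3.182 g
Ice remaining = 236.9 − 3.182 = 233.718 g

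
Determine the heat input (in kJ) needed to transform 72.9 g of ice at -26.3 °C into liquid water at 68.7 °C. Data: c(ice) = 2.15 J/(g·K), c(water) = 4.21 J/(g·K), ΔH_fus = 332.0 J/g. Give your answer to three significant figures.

q1 (heat ice -26.3→0.0 °C): 72.9 × 2.15 × 26.3 = 4122 J
q2 (melt at 0 °C): 72.9 × 332.0 = 24203 J
q3 (heat water 0.0→68.7 °C): 72.9 × 4.21 × 68.7 = 21085 J
Total: 4122 + 24203 + 21085 = 49410 J = 49.4 kJ

q = 49.4 kJ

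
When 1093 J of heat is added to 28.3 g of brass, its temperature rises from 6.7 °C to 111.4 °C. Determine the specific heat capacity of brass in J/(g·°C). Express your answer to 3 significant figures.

c = q / (m ΔT) = 1093 / (28.3 × 104.7)
c = 1093 / 2963.01 = 0.369 J/(g·°C)

c = 0.369 J/(g·°C)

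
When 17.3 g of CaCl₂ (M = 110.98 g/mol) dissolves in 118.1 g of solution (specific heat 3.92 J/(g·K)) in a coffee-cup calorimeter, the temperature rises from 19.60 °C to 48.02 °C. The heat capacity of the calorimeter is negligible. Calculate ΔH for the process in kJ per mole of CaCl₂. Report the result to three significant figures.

|ΔT| = |48.02 − 19.60| = 28.42 °C
|q_surr| = (118.1 × 3.92) × 28.42 = 462.952 × 28.42 = 13160 J
n(CaCl₂) = 17.3 / 110.98 = 0.1559 mol
Temperature rose, so q_rxn = −|q_surr| = -13.16 kJ
ΔH = q_rxn / n = -84.41 kJ/mol

ΔH = -84.4 kJ/mol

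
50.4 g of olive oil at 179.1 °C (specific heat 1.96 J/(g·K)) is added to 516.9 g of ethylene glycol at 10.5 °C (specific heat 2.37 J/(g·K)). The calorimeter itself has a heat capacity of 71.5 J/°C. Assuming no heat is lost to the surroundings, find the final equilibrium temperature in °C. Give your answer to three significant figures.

Heat lost by olive oil = heat gained by ethylene glycol + calorimeter.
(50.4)(1.96)(179.1 − T) = [(516.9)(2.37) + 71.5](T − 10.5)
98.784 (179.1 − T) = 1296.553 (T − 10.5)
17692 − 98.784 T = 1296.553 T − 13614
31306 = 1395.337 T
T = 22.44 °C

T_f = 22.4 °C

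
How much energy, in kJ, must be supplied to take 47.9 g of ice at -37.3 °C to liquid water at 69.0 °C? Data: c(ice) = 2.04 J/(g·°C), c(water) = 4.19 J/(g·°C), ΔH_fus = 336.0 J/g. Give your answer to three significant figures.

q1 (heat ice -37.3→0.0 °C): 47.9 × 2.04 × 37.3 = 3645 J
q2 (melt at 0 °C): 47.9 × 336.0 = 16094 J
q3 (heat water 0.0→69.0 °C): 47.9 × 4.19 × 69.0 = 13848 J
Total: 3645 + 16094 + 13848 = 33587 J = 33.6 kJ

q = 33.6 kJ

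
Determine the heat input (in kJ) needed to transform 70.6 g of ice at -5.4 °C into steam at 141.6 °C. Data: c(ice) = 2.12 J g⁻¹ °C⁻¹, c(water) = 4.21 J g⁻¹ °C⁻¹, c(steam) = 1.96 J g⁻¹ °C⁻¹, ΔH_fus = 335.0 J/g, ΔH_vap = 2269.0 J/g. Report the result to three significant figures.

q = 220 kJ

q1 (heat ice -5.4→0.0 °C): 70.6 × 2.12 × 5.4 = 808 J
q2 (melt at 0 °C): 70.6 × 335.0 = 23651 J
q3 (heat water 0.0→100.0 °C): 70.6 × 4.21 × 100.0 = 29723 J
q4 (vaporize at 100 °C): 70.6 × 2269.0 = 160191 J
q5 (heat steam 100.0→141.6 °C): 70.6 × 1.96 × 41.6 = 5756 J
Total: 808 + 23651 + 29723 + 160191 + 5756 = 220129 J = 220 kJ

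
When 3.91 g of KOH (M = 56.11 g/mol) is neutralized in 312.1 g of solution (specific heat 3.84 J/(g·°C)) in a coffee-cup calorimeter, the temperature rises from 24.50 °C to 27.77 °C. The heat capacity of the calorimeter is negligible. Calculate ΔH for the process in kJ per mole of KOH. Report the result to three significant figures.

|ΔT| = |27.77 − 24.50| = 3.27 °C
|q_surr| = (312.1 × 3.84) × 3.27 = 1198.464 × 3.27 = 3919 J
n(KOH) = 3.91 / 56.11 = 0.06968 mol
Temperature rose, so q_rxn = −|q_surr| = -3.919 kJ
ΔH = q_rxn / n = -56.24 kJ/mol

ΔH = -56.2 kJ/mol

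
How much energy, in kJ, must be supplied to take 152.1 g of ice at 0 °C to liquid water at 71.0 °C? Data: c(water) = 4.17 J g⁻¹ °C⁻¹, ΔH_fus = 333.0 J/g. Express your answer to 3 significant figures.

q1 (melt at 0 °C): 152.1 × 333.0 = 50649 J
q2 (heat water 0.0→71.0 °C): 152.1 × 4.17 × 71.0 = 45032 J
Total: 50649 + 45032 = 95681 J = 95.7 kJ

q = 95.7 kJ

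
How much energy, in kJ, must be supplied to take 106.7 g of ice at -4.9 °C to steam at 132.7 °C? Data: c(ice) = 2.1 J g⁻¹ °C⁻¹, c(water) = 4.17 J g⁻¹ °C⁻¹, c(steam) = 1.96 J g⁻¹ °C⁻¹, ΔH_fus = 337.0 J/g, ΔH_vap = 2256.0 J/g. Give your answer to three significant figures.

q1 (heat ice -4.9→0.0 °C): 106.7 × 2.1 × 4.9 = 1098 J
q2 (melt at 0 °C): 106.7 × 337.0 = 35958 J
q3 (heat water 0.0→100.0 °C): 106.7 × 4.17 × 100.0 = 44494 J
q4 (vaporize at 100 °C): 106.7 × 2256.0 = 240715 J
q5 (heat steam 100.0→132.7 °C): 106.7 × 1.96 × 32.7 = 6839 J
Total: 1098 + 35958 + 44494 + 240715 + 6839 = 329104 J = 329 kJ

q = 329 kJ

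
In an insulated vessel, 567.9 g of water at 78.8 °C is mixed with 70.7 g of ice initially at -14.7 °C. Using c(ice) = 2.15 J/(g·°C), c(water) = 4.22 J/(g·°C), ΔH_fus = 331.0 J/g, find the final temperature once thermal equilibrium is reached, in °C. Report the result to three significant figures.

T_f = 60.6 °C

Heat to bring ice to 0 °C and melt it: q₁ = 70.7×2.15×14.7 + 70.7×331.0 = 25636 J
Heat the water can supply cooling to 0 °C: 567.9×4.22×78.8 = 188847 J > q₁, so all ice melts.
Energy balance: 567.9×4.22×(78.8 − T) = 25636 + 70.7×4.22×(T − 0)
2396.538(78.8 − T) = 25636 + 298.354 T
188847 − 25636 = 2694.892 T
T = 163211 / 2694.892 = 60.56 °C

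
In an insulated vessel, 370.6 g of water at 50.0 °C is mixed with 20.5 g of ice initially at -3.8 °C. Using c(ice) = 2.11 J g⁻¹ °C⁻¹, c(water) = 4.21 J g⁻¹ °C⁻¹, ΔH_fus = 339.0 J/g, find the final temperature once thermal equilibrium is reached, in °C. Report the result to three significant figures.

Heat to bring ice to 0 °C and melt it: q₁ = 20.5×2.11×3.8 + 20.5×339.0 = 7113.9 J
Heat the water can supply cooling to 0 °C: 370.6×4.21×50.0 = 78011.3 J > q₁, so all ice melts.
Energy balance: 370.6×4.21×(50.0 − T) = 7113.9 + 20.5×4.21×(T − 0)
1560.226(50.0 − T) = 7113.9 + 86.305 T
78011.3 − 7113.9 = 1646.531 T
T = 70897.4 / 1646.531 = 43.06 °C

T_f = 43.1 °C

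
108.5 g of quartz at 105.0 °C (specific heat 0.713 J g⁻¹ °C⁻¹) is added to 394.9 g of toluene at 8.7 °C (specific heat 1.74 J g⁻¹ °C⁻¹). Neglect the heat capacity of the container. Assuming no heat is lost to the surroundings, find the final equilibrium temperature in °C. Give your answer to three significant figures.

Heat lost by quartz = heat gained by toluene.
(108.5)(0.713)(105.0 − T) = (394.9)(1.74)(T − 8.7)
77.3605 (105.0 − T) = 687.126 (T − 8.7)
8122.9 − 77.3605 T = 687.126 T − 5978.0
14100.9 = 764.4865 T
T = 18.44 °C

T_f = 18.4 °C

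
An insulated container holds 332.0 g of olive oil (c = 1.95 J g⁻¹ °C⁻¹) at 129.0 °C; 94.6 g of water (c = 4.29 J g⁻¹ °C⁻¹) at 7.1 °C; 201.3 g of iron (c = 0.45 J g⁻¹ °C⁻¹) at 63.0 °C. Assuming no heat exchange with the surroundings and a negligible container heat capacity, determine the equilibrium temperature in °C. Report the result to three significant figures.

T_f = 80.5 °C

Σ mᵢcᵢ(T − Tᵢ) = 0  ⇒  T = Σ mᵢcᵢTᵢ / Σ mᵢcᵢ
Σ mᵢcᵢ = 332.0×1.95 + 94.6×4.29 + 201.3×0.45 = 1143.819
Σ mᵢcᵢTᵢ = 647.4×129.0 + 405.834×7.1 + 90.585×63.0 = 92103
T = 92103 / 1143.819 = 80.52 °C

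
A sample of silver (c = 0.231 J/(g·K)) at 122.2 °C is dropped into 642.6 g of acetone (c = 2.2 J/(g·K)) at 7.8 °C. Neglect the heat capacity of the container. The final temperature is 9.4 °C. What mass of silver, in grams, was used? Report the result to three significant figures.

q_gained = (642.6 × 2.2) × (9.4 − 7.8) = 2262 J
q_lost = m × 0.231 × (122.2 − 9.4) = 26.0568 m
m = 2262 / 26.0568 = 86.8 g

m = 86.8 g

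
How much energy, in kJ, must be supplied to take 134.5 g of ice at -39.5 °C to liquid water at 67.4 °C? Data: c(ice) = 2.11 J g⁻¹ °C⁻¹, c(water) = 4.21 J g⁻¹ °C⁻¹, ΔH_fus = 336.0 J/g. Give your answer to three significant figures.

q1 (heat ice -39.5→0.0 °C): 134.5 × 2.11 × 39.5 = 11210 J
q2 (melt at 0 °C): 134.5 × 336.0 = 45192 J
q3 (heat water 0.0→67.4 °C): 134.5 × 4.21 × 67.4 = 38165 J
Total: 11210 + 45192 + 38165 = 94567 J = 94.6 kJ

q = 94.6 kJ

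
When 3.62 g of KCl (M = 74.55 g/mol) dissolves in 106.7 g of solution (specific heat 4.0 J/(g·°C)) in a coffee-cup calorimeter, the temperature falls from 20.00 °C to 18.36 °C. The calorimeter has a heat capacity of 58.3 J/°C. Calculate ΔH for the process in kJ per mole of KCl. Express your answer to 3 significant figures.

|ΔT| = |18.36 − 20.00| = 1.64 °C
|q_surr| = (106.7 × 4.0 + 58.3) × 1.64 = 485.1 × 1.64 = 795.6 J
n(KCl) = 3.62 / 74.55 = 0.04856 mol
Temperature fell, so q_rxn = +|q_surr| = 0.7956 kJ
ΔH = q_rxn / n = 16.38 kJ/mol

ΔH = 16.4 kJ/mol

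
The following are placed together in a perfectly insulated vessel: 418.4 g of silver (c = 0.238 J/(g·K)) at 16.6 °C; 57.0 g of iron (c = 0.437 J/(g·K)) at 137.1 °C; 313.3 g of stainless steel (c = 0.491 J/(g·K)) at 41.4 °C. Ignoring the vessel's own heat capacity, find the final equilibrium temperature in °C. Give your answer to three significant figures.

T_f = 41.1 °C

Σ mᵢcᵢ(T − Tᵢ) = 0  ⇒  T = Σ mᵢcᵢTᵢ / Σ mᵢcᵢ
Σ mᵢcᵢ = 418.4×0.238 + 57.0×0.437 + 313.3×0.491 = 278.3185
Σ mᵢcᵢTᵢ = 99.5792×16.6 + 24.909×137.1 + 153.8303×41.4 = 11437
T = 11437 / 278.3185 = 41.09 °C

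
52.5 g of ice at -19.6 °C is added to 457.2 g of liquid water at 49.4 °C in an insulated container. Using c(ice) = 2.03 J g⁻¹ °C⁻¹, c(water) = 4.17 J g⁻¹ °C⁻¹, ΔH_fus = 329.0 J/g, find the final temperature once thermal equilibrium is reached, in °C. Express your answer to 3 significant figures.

Heat to bring ice to 0 °C and melt it: q₁ = 52.5×2.03×19.6 + 52.5×329.0 = 19361 J
Heat the water can supply cooling to 0 °C: 457.2×4.17×49.4 = 94182.3 J > q₁, so all ice melts.
Energy balance: 457.2×4.17×(49.4 − T) = 19361 + 52.5×4.17×(T − 0)
1906.524(49.4 − T) = 19361 + 218.925 T
94182.3 − 19361 = 2125.449 T
T = 74821.3 / 2125.449 = 35.20 °C

T_f = 35.2 °C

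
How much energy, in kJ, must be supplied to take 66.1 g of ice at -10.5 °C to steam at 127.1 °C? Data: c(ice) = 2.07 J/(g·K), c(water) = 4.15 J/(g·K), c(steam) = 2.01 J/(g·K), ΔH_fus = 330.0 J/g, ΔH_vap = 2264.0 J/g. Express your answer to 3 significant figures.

q = 204 kJ

q1 (heat ice -10.5→0.0 °C): 66.1 × 2.07 × 10.5 = 1437 J
q2 (melt at 0 °C): 66.1 × 330.0 = 21813 J
q3 (heat water 0.0→100.0 °C): 66.1 × 4.15 × 100.0 = 27432 J
q4 (vaporize at 100 °C): 66.1 × 2264.0 = 149650 J
q5 (heat steam 100.0→127.1 °C): 66.1 × 2.01 × 27.1 = 3601 J
Total: 1437 + 21813 + 27432 + 149650 + 3601 = 203933 J = 204 kJ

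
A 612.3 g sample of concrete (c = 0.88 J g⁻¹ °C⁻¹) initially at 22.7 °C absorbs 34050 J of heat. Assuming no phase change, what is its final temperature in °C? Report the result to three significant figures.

T_f = 85.9 °C

ΔT = q / (m c) = 34050 / (612.3 × 0.88) = 63.19 °C
T_f = 22.7 + 63.19 = 85.89 °C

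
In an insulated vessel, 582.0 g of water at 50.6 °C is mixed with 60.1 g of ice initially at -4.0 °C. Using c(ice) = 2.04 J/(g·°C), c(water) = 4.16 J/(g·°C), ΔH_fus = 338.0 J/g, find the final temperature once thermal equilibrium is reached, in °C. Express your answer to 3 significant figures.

Heat to bring ice to 0 °C and melt it: q₁ = 60.1×2.04×4.0 + 60.1×338.0 = 20804 J
Heat the water can supply cooling to 0 °C: 582.0×4.16×50.6 = 122509 J > q₁, so all ice melts.
Energy balance: 582.0×4.16×(50.6 − T) = 20804 + 60.1×4.16×(T − 0)
2421.12(50.6 − T) = 20804 + 250.016 T
122509 − 20804 = 2671.136 T
T = 101705 / 2671.136 = 38.08 °C

T_f = 38.1 °C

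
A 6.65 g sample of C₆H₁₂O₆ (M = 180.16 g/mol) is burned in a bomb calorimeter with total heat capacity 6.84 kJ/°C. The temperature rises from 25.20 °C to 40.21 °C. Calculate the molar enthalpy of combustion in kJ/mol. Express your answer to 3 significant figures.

ΔH = -2780 kJ/mol

ΔT = 40.21 − 25.20 = 15.01 °C
q_cal = C_cal × ΔT = 6.84 × 15.01 = 102.6684 kJ
n = 6.65 / 180.16 = 0.03691 mol
q_rxn = −q_cal = -102.6684 kJ
ΔH = -102.6684 / 0.03691 = -2782 kJ/mol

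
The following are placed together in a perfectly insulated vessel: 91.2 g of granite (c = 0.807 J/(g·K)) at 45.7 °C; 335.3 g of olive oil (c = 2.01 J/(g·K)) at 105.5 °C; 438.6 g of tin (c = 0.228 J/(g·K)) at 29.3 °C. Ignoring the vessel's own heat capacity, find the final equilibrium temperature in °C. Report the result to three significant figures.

T_f = 91.3 °C

Σ mᵢcᵢ(T − Tᵢ) = 0  ⇒  T = Σ mᵢcᵢTᵢ / Σ mᵢcᵢ
Σ mᵢcᵢ = 91.2×0.807 + 335.3×2.01 + 438.6×0.228 = 847.5522
Σ mᵢcᵢTᵢ = 73.5984×45.7 + 673.953×105.5 + 100.0008×29.3 = 77396
T = 77396 / 847.5522 = 91.32 °C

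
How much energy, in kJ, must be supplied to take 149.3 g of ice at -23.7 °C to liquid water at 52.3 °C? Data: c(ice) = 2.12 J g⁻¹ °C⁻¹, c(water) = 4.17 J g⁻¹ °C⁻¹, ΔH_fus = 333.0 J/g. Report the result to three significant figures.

q1 (heat ice -23.7→0.0 °C): 149.3 × 2.12 × 23.7 = 7501 J
q2 (melt at 0 °C): 149.3 × 333.0 = 49717 J
q3 (heat water 0.0→52.3 °C): 149.3 × 4.17 × 52.3 = 32561 J
Total: 7501 + 49717 + 32561 = 89779 J = 89.8 kJ

q = 89.8 kJ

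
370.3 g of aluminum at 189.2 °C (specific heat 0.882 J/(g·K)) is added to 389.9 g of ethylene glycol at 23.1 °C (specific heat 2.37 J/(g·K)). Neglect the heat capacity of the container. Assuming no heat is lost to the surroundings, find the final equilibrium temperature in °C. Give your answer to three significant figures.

T_f = 66.5 °C

Heat lost by aluminum = heat gained by ethylene glycol.
(370.3)(0.882)(189.2 − T) = (389.9)(2.37)(T − 23.1)
326.6046 (189.2 − T) = 924.063 (T − 23.1)
61794 − 326.6046 T = 924.063 T − 21346
83140 = 1250.6676 T
T = 66.48 °C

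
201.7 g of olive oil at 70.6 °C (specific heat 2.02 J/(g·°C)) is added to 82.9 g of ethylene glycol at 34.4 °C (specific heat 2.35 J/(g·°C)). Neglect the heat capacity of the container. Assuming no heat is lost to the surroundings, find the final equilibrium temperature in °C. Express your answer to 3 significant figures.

Heat lost by olive oil = heat gained by ethylene glycol.
(201.7)(2.02)(70.6 − T) = (82.9)(2.35)(T − 34.4)
407.434 (70.6 − T) = 194.815 (T − 34.4)
28765 − 407.434 T = 194.815 T − 6701.6
35466.6 = 602.249 T
T = 58.89 °C

T_f = 58.9 °C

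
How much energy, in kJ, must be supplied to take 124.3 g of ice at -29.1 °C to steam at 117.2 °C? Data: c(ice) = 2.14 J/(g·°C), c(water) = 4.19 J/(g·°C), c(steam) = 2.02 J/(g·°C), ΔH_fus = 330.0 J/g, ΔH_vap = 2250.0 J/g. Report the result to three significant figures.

q1 (heat ice -29.1→0.0 °C): 124.3 × 2.14 × 29.1 = 7741 J
q2 (melt at 0 °C): 124.3 × 330.0 = 41019 J
q3 (heat water 0.0→100.0 °C): 124.3 × 4.19 × 100.0 = 52082 J
q4 (vaporize at 100 °C): 124.3 × 2250.0 = 279675 J
q5 (heat steam 100.0→117.2 °C): 124.3 × 2.02 × 17.2 = 4319 J
Total: 7741 + 41019 + 52082 + 279675 + 4319 = 384836 J = 385 kJ

q = 385 kJ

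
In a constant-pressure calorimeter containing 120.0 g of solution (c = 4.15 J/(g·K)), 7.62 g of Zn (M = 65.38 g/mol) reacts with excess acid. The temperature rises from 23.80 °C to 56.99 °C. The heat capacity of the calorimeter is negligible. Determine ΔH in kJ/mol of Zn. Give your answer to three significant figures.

|ΔT| = |56.99 − 23.80| = 33.19 °C
|q_surr| = (120.0 × 4.15) × 33.19 = 498 × 33.19 = 16530 J
n(Zn) = 7.62 / 65.38 = 0.1165 mol
Temperature rose, so q_rxn = −|q_surr| = -16.53 kJ
ΔH = q_rxn / n = -141.9 kJ/mol

ΔH = -142 kJ/mol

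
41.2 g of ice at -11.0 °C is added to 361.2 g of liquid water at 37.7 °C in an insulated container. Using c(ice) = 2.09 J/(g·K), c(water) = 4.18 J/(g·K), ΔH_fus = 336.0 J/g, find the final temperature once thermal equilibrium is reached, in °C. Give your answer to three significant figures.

Heat to bring ice to 0 °C and melt it: q₁ = 41.2×2.09×11.0 + 41.2×336.0 = 14790 J
Heat the water can supply cooling to 0 °C: 361.2×4.18×37.7 = 56920.1 J > q₁, so all ice melts.
Energy balance: 361.2×4.18×(37.7 − T) = 14790 + 41.2×4.18×(T − 0)
1509.816(37.7 − T) = 14790 + 172.216 T
56920.1 − 14790 = 1682.032 T
T = 42130.1 / 1682.032 = 25.047 °C

T_f = 25.0 °C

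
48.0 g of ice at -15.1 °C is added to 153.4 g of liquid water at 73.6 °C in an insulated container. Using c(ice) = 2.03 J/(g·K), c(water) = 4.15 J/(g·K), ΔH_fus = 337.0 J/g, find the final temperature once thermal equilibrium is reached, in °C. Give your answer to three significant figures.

Heat to bring ice to 0 °C and melt it: q₁ = 48.0×2.03×15.1 + 48.0×337.0 = 17647 J
Heat the water can supply cooling to 0 °C: 153.4×4.15×73.6 = 46854.5 J > q₁, so all ice melts.
Energy balance: 153.4×4.15×(73.6 − T) = 17647 + 48.0×4.15×(T − 0)
636.61(73.6 − T) = 17647 + 199.2 T
46854.5 − 17647 = 835.81 T
T = 29207.5 / 835.81 = 34.945 °C

T_f = 34.9 °C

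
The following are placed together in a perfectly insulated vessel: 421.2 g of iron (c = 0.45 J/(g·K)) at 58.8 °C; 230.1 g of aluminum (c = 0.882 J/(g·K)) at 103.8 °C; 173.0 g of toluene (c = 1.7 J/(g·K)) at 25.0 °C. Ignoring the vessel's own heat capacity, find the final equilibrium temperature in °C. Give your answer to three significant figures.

T_f = 57.6 °C

Σ mᵢcᵢ(T − Tᵢ) = 0  ⇒  T = Σ mᵢcᵢTᵢ / Σ mᵢcᵢ
Σ mᵢcᵢ = 421.2×0.45 + 230.1×0.882 + 173.0×1.7 = 686.5882
Σ mᵢcᵢTᵢ = 189.54×58.8 + 202.9482×103.8 + 294.1×25.0 = 39563
T = 39563 / 686.5882 = 57.62 °C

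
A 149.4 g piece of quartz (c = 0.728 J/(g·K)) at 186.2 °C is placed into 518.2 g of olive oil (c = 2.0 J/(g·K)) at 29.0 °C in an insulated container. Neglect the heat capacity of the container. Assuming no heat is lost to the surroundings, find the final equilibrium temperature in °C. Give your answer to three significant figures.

T_f = 43.9 °C

Heat lost by quartz = heat gained by olive oil.
(149.4)(0.728)(186.2 − T) = (518.2)(2.0)(T − 29.0)
108.7632 (186.2 − T) = 1036.4 (T − 29.0)
20252 − 108.7632 T = 1036.4 T − 30056
50308 = 1145.1632 T
T = 43.93 °C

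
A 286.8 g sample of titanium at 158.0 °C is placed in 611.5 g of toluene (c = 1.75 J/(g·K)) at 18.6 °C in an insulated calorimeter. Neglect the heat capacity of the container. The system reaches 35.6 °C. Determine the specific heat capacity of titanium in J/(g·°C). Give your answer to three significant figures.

c = 0.518 J/(g·°C)

q_gained = (611.5 × 1.75) × (35.6 − 18.6) = 18190 J
q_lost = 286.8 × c × (158.0 − 35.6) = 35104.32 c
Set equal: c = 18190 / 35104.32 = 0.518 J/(g·°C)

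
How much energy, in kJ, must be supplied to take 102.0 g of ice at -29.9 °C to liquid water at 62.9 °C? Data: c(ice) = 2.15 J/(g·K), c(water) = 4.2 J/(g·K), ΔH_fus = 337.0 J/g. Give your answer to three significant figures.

q1 (heat ice -29.9→0.0 °C): 102.0 × 2.15 × 29.9 = 6557 J
q2 (melt at 0 °C): 102.0 × 337.0 = 34374 J
q3 (heat water 0.0→62.9 °C): 102.0 × 4.2 × 62.9 = 26946 J
Total: 6557 + 34374 + 26946 = 67877 J = 67.9 kJ

q = 67.9 kJ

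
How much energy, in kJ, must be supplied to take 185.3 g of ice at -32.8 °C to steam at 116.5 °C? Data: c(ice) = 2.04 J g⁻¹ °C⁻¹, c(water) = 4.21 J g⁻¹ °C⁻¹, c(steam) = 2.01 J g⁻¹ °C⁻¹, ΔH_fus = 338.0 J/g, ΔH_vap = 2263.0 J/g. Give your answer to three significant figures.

q = 579 kJ

q1 (heat ice -32.8→0.0 °C): 185.3 × 2.04 × 32.8 = 12399 J
q2 (melt at 0 °C): 185.3 × 338.0 = 62631 J
q3 (heat water 0.0→100.0 °C): 185.3 × 4.21 × 100.0 = 78011 J
q4 (vaporize at 100 °C): 185.3 × 2263.0 = 419334 J
q5 (heat steam 100.0→116.5 °C): 185.3 × 2.01 × 16.5 = 6145 J
Total: 12399 + 62631 + 78011 + 419334 + 6145 = 578520 J = 579 kJ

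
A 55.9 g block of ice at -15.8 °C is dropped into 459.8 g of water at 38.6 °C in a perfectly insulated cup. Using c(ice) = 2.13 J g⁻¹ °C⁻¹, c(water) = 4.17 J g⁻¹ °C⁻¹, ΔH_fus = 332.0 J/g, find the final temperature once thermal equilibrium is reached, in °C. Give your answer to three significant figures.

Heat to bring ice to 0 °C and melt it: q₁ = 55.9×2.13×15.8 + 55.9×332.0 = 20440 J
Heat the water can supply cooling to 0 °C: 459.8×4.17×38.6 = 74010.3 J > q₁, so all ice melts.
Energy balance: 459.8×4.17×(38.6 − T) = 20440 + 55.9×4.17×(T − 0)
1917.366(38.6 − T) = 20440 + 233.103 T
74010.3 − 20440 = 2150.469 T
T = 53570.3 / 2150.469 = 24.91 °C

T_f = 24.9 °C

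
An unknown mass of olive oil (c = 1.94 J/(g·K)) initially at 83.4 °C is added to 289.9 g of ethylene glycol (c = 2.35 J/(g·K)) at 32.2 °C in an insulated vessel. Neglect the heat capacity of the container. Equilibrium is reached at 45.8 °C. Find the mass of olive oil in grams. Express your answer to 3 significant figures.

q_gained = (289.9 × 2.35) × (45.8 − 32.2) = 9265 J
q_lost = m × 1.94 × (83.4 − 45.8) = 72.944 m
m = 9265 / 72.944 = 127 g

m = 127 g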